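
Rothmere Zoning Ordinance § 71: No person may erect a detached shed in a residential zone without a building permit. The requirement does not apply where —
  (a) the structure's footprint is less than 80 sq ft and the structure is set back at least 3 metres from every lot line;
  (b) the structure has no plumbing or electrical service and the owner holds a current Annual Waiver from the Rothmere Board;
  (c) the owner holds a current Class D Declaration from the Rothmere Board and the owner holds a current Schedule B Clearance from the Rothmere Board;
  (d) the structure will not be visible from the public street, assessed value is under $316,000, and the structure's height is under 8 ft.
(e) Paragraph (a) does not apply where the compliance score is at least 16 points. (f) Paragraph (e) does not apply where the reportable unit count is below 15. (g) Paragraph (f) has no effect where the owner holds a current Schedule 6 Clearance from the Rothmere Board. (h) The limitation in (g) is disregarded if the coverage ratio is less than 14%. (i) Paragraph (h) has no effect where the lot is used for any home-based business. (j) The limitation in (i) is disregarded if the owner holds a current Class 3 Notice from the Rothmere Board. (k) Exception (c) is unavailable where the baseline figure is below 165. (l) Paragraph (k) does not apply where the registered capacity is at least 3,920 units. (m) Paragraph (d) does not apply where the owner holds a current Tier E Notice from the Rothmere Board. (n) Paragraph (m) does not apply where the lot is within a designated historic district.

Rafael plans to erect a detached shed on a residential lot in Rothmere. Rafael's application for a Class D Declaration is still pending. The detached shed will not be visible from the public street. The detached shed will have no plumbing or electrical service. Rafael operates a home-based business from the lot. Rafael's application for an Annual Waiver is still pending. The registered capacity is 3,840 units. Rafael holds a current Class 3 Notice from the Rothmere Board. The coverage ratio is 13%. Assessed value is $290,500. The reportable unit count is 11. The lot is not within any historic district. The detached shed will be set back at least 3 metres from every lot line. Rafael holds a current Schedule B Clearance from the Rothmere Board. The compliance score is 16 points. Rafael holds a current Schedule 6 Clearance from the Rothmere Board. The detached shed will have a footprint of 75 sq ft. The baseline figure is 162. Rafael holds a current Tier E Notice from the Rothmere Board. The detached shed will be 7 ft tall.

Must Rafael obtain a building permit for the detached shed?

All of (a)'s requirements are met (the structure's footprint is 75 sq ft, less than the 80 sq ft limit; the setback is at least 3 m on every side). Under paragraphs (e)–(j): (e) would limit (a) — the compliance score is 16 points, meeting the 16 points threshold — but (f) sets (e) aside: (f) operates — the reportable unit count is 11, below the 15 limit. (g) would limit (f) — a current Schedule 6 Clearance is held — but (h) sets (g) aside: (h) operates against (g): the coverage ratio is 13%, less than the 14% limit. (i) operates (a home-based business operates on the lot), but yields to (j): (j) operates against (i): a current Class 3 Notice is held. So (a) applies.
Exception (b) requires that the owner holds a current Annual Waiver from the Rothmere Board; but the Annual Waiver is not current, so (b) is unavailable.
Exception (c) does not apply: the Class D Declaration is not current.
All of (d)'s requirements are met (the structure will not be visible from the street; assessed value is $290,500, under the $316,000 limit; the structure's height is 7 ft, under the 8 ft limit). However, paragraphs (m)–(n) must be considered: (m) operates against (d): a current Tier E Notice is held. (n), which would lift (m), does not operate here — the lot is not in a historic district. (d) is therefore removed.

No — exception (a) applies; Rafael does not need a building permit.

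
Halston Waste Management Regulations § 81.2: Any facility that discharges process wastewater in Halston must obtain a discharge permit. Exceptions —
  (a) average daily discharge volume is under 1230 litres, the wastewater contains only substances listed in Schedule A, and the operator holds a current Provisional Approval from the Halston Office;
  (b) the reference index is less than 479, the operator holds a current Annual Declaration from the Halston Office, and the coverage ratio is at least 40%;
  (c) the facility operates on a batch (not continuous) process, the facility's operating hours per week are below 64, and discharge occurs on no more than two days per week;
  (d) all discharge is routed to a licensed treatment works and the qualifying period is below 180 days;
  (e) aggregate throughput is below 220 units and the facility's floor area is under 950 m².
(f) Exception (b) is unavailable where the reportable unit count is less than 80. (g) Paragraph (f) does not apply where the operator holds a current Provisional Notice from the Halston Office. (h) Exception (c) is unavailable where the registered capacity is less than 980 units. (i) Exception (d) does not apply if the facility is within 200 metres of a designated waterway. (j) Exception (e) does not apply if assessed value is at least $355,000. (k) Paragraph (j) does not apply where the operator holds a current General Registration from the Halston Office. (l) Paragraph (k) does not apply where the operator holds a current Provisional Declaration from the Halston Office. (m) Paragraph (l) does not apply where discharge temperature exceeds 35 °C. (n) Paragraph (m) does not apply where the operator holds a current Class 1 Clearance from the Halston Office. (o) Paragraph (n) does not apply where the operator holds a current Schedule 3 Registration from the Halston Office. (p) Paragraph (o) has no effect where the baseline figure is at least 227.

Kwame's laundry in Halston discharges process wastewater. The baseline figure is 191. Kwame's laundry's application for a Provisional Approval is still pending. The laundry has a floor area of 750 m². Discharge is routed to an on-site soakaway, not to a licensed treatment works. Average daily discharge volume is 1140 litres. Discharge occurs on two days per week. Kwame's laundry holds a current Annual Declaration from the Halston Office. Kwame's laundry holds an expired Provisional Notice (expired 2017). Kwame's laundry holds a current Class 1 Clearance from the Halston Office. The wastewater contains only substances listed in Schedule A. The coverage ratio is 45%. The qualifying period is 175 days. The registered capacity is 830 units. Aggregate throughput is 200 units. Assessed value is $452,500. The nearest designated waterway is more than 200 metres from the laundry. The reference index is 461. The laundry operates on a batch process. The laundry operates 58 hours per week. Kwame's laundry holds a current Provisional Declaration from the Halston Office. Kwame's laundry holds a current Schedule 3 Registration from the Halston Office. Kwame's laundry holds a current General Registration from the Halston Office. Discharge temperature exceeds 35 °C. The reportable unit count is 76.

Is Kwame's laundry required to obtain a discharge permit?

No — exception (e) applies; Kwame's laundry is not required to obtain a discharge permit.

Exception (a) fails — the Provisional Approval is not current.
Exception (b): the reference index is 461, less than the 479 limit; a current Annual Declaration is held; the coverage ratio is 45%, meeting the 40% threshold — every condition holds. But applying paragraphs (f)–(g): (f) applies — the reportable unit count is 76, less than the 80 limit. (g) is inapplicable (no current Provisional Notice is held), so (f) stands. So (b) is unavailable.
Exception (c): the facility operates on a batch process; the facility's operating hours per week are 58, below the 64 limit; discharge occurs on no more than two days per week — every condition holds. But: (h) is engaged — the registered capacity is 830 units, less than the 980 units limit. So (c) is unavailable.
Exception (d) does not apply: discharge is not routed to a licensed treatment works.
Exception (e): aggregate throughput is 200 units, below the 220 units limit; the facility's floor area is 750 m², under the 950 m² limit — every condition holds. As to paragraphs (j)–(p): (j) applies (assessed value is $452,500, meeting the $355,000 threshold), but is set aside by (k): (k) is engaged — a current General Registration is held. (l) would limit (k) — a current Provisional Declaration is held — but (m) sets (l) aside: (m) is triggered — discharge temperature exceeds 35 °C. (n) would limit (m) — a current Class 1 Clearance is held — but (o) sets (n) aside: (o) operates against (n): a current Schedule 3 Registration is held. (p) is not triggered (the baseline figure is 191, short of 227), so (o) stands. So (e) applies.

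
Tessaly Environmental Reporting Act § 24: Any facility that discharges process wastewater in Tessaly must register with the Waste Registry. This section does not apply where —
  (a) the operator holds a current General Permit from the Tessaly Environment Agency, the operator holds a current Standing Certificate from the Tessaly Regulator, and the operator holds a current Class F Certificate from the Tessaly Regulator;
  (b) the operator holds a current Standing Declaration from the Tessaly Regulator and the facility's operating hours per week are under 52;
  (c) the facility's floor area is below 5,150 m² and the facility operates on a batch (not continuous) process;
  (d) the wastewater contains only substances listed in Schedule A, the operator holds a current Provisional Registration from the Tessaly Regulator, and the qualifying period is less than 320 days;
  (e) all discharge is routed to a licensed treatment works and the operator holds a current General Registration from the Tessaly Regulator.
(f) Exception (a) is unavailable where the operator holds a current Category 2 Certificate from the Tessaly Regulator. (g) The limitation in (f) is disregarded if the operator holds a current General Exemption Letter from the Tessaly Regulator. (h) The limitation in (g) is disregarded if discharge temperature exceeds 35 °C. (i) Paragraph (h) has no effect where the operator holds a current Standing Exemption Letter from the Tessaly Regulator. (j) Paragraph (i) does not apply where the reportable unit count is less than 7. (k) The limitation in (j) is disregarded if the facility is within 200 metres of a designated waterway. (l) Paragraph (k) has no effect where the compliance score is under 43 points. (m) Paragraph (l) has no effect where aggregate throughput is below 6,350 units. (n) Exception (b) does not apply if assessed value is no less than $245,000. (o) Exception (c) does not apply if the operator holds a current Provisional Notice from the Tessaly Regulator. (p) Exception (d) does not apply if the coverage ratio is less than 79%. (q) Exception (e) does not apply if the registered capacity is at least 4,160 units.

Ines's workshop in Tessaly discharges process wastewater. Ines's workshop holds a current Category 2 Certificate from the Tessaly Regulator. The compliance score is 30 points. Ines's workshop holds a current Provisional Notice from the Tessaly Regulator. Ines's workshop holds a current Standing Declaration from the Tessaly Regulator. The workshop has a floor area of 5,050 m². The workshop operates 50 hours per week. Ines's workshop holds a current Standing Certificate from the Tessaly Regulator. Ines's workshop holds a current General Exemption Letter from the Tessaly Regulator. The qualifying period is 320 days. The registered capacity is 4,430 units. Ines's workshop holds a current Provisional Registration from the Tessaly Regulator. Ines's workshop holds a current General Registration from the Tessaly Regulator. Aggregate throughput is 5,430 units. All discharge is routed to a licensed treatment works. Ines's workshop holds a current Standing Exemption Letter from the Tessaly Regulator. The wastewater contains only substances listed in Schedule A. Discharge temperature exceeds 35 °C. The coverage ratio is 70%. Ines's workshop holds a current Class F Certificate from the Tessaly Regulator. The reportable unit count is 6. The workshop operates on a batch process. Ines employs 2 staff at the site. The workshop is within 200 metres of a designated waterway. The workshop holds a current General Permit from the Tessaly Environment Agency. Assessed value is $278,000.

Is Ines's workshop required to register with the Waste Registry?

No — exception (a) applies; Ines's workshop is not required to register with the Waste Registry.

Exception (a) is satisfied on its face — a current General Permit is held; a current Standing Certificate is held; a current Class F Certificate is held. As to paragraphs (f)–(m): (f) would limit (a) — a current Category 2 Certificate is held — but (g) sets (f) aside: (g) operates — a current General Exemption Letter is held. (h) applies (discharge temperature exceeds 35 °C), but is overridden by (i): (i) operates against (h): a current Standing Exemption Letter is held. (j) would limit (i) — the reportable unit count is 6, less than the 7 limit — but (k) sets (j) aside: (k) applies — the workshop is within 200 m of a designated waterway. (l) would limit (k) — the compliance score is 30 points, under the 43 points limit — but (m) sets (l) aside: (m) operates against (l): aggregate throughput is 5,430 units, below the 6,350 units limit. (a) remains available.
All of (b)'s requirements are met (a current Standing Declaration is held; the facility's operating hours per week are 50, under the 52 limit). But applying paragraph (n): (n) operates against (b): assessed value is $278,000, meeting the $245,000 threshold. So (b) is unavailable.
Exception (c)'s conditions are all satisfied: the facility's floor area is 5,050 m², below the 5,150 m² limit; the facility operates on a batch process. Turning to paragraph (o): (o) operates against (c): a current Provisional Notice is held. So (c) is unavailable.
Exception (d) fails — the qualifying period is 320 days, not less than 320 days.
Exception (e): discharge is routed to a licensed treatment works; a current General Registration is held — every condition holds. However, paragraph (q) must be considered: (q) is triggered — the registered capacity is 4,430 units, meeting the 4,160 units threshold. Exception (e) does not apply.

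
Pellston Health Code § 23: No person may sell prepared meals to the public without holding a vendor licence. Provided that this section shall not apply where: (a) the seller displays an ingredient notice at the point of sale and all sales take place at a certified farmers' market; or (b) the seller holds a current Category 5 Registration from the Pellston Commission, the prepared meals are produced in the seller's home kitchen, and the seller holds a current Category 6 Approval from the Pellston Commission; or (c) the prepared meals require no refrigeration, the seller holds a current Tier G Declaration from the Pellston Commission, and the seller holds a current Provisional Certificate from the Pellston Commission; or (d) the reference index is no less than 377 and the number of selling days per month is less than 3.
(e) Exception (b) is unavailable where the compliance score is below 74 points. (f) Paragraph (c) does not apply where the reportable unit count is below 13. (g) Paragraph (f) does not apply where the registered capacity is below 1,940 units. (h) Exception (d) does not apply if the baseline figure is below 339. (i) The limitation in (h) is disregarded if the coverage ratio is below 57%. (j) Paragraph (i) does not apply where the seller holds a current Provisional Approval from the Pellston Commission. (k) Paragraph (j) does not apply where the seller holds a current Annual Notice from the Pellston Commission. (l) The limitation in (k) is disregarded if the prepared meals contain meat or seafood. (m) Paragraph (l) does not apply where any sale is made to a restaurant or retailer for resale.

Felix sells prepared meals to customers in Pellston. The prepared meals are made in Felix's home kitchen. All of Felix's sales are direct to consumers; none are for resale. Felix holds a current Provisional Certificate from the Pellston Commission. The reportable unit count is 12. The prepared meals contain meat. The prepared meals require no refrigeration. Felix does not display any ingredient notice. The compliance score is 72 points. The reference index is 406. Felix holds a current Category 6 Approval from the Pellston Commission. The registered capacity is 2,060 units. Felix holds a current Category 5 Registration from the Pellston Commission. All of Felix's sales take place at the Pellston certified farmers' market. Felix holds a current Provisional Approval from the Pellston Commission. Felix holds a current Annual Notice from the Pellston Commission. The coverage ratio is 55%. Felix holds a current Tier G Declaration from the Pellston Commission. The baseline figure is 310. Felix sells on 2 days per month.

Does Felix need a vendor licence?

Yes — Felix must hold a vendor licence.

Exception (a) fails — no ingredient notice is displayed.
Exception (b)'s conditions are all satisfied: a current Category 5 Registration is held; the prepared meals are home-kitchen produced; a current Category 6 Approval is held. But applying paragraph (e): (e) operates — the compliance score is 72 points, below the 74 points limit. Exception (b) does not apply.
All of (c)'s requirements are met (the prepared meals are shelf-stable; a current Tier G Declaration is held; a current Provisional Certificate is held). However, paragraphs (f)–(g) must be considered: (f) operates against (c): the reportable unit count is 12, below the 13 limit. (g), which would lift (f), is not engaged — the registered capacity is 2,060 units, not below 1,940 units. Exception (c) does not apply.
Exception (d) is satisfied on its face — the reference index is 406, meeting the 377 threshold; the number of selling days per month is 2, less than the 3 limit. But: (h) operates against (d): the baseline figure is 310, below the 339 limit. (i) operates (the coverage ratio is 55%, below the 57% limit), but is displaced by (j): (j) applies — a current Provisional Approval is held. (k) applies (a current Annual Notice is held), but is itself disapplied by (l): (l) operates against (k): the prepared meals contain meat. (m) is not engaged (no sales are for resale), so (l) stands. So (d) is unavailable.
Every exception is unavailable, so the rule governs.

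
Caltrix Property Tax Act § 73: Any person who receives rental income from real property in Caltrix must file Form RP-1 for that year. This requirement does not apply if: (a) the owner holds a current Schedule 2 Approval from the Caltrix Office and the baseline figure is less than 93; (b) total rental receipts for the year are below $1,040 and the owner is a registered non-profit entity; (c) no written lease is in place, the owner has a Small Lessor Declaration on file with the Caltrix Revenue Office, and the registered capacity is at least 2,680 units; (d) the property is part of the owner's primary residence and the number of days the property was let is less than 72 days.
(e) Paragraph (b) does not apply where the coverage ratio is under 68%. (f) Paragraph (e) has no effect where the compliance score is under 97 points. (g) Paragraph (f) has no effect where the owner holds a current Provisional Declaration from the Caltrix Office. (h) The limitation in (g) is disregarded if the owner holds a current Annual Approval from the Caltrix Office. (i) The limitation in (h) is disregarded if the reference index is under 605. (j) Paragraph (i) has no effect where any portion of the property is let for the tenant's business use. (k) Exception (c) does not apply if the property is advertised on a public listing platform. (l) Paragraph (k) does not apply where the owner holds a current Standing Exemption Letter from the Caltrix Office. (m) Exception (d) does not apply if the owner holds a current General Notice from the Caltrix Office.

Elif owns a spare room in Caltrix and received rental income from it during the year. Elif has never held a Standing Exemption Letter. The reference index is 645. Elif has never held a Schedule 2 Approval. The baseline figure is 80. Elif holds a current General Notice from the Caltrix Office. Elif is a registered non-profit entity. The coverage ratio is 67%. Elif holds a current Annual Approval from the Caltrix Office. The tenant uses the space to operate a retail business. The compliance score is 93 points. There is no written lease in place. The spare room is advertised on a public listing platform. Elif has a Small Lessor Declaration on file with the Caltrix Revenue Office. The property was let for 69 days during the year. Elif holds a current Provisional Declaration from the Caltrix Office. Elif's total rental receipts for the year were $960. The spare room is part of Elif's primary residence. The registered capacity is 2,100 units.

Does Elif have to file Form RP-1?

No — exception (b) applies; Elif is not required to file Form RP-1.

Exception (a) does not apply: no current Schedule 2 Approval is held.
Exception (b): total rental receipts for the year are $960, below the $1,040 limit; Elif is a registered non-profit — every condition holds. Considering the limiting provisions: (e) operates (the coverage ratio is 67%, under the 68% limit), but is overridden by (f): (f) operates against (e): the compliance score is 93 points, under the 97 points limit. (g) would limit (f) — a current Provisional Declaration is held — but (h) sets (g) aside: (h) operates against (g): a current Annual Approval is held. (i) is not engaged (the reference index is 645, not under 605), so (h) stands. So (b) applies.
Exception (c) does not apply: the registered capacity is 2,100 units, short of 2,680 units.
Exception (d) is satisfied on its face — the spare room is part of the primary residence; the number of days the property was let is 69 days, less than the 72 days limit. However, paragraph (m) must be considered: (m) is triggered — a current General Notice is held. Exception (d) does not apply.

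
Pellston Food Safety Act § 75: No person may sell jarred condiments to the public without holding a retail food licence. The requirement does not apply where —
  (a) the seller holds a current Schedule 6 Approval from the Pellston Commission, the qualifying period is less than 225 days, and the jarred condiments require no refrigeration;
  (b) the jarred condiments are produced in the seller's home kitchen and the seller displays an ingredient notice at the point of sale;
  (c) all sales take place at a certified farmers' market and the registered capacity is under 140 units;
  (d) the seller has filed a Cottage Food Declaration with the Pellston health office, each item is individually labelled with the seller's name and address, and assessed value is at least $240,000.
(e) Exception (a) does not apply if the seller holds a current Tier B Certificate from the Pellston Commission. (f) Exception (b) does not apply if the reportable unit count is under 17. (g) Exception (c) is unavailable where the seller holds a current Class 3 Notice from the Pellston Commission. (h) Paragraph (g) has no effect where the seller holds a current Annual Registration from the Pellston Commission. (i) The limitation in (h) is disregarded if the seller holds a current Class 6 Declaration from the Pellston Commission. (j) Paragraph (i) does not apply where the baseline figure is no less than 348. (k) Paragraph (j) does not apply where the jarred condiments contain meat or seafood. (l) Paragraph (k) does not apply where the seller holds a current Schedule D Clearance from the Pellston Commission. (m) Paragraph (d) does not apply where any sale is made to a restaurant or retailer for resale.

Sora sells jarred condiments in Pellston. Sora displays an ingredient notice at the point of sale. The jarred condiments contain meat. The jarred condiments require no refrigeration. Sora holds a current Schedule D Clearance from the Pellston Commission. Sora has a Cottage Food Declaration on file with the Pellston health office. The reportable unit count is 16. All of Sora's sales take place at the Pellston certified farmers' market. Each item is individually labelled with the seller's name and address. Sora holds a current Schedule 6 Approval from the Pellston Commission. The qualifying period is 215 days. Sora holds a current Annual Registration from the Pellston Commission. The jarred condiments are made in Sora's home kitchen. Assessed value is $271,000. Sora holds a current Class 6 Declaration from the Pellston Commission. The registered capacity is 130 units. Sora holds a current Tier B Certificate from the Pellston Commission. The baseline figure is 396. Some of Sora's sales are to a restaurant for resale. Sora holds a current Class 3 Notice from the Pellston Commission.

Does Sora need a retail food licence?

Exception (a)'s conditions are all satisfied: a current Schedule 6 Approval is held; the qualifying period is 215 days, less than the 225 days limit; the jarred condiments are shelf-stable. However, paragraph (e) must be considered: (e) is engaged — a current Tier B Certificate is held. So (a) is unavailable.
Exception (b)'s conditions are all satisfied: the jarred condiments are home-kitchen produced; an ingredient notice is displayed. But: (f) operates against (b): the reportable unit count is 16, under the 17 limit. Exception (b) does not apply.
Exception (c)'s conditions are all satisfied: all sales are at a certified farmers' market; the registered capacity is 130 units, under the 140 units limit. Considering the limiting provisions: (g) would limit (c) — a current Class 3 Notice is held — but (h) sets (g) aside: (h) is triggered — a current Annual Registration is held. (i) would limit (h) — a current Class 6 Declaration is held — but (j) sets (i) aside: (j) operates — the baseline figure is 396, meeting the 348 threshold. (k) would limit (j) — the jarred condiments contain meat — but (l) sets (k) aside: (l) operates against (k): a current Schedule D Clearance is held. (c) remains available.
Exception (d) is satisfied on its face — a Cottage Food Declaration is on file; items are individually labelled; assessed value is $271,000, meeting the $240,000 threshold. But: (m) operates against (d): some sales are to a restaurant for resale. So (d) is unavailable.

No — exception (c) applies; Sora is not required to hold a retail food licence.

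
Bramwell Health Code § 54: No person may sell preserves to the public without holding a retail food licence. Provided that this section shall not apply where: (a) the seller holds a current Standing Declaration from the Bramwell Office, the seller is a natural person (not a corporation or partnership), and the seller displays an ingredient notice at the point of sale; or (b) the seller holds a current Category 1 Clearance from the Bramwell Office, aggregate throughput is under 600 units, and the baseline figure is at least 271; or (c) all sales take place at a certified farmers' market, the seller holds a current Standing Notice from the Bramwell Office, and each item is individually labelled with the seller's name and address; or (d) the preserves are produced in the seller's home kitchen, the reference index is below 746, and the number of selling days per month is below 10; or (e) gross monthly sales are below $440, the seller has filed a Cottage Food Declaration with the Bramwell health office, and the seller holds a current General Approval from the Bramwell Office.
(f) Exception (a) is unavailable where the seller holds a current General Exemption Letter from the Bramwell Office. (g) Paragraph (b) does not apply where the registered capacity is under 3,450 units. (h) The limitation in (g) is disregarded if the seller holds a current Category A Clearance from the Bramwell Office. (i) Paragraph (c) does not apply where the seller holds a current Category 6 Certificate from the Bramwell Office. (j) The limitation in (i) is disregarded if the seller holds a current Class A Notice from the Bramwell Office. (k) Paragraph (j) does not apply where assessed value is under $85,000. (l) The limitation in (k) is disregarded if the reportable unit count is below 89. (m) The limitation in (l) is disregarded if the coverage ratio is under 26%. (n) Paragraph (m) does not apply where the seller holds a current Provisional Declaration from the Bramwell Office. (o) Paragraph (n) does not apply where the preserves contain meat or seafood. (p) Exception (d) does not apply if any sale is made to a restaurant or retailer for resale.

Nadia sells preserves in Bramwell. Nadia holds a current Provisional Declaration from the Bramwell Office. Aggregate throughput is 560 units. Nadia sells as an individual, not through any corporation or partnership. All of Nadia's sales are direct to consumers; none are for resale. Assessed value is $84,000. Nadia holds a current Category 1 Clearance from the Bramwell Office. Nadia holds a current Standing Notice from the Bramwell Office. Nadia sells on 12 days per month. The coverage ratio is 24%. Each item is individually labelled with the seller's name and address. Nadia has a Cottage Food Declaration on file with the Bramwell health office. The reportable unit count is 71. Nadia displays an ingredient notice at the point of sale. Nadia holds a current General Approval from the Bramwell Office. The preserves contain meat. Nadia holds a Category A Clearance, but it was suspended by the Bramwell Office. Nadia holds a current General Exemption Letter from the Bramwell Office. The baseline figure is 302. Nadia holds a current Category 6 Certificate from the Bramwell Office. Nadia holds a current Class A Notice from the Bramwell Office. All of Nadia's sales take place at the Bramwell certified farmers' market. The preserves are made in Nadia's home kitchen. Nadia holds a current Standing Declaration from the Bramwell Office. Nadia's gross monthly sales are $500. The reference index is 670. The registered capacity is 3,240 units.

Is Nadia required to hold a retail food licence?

Yes — Nadia must hold a retail food licence.

Exception (a)'s conditions are all satisfied: a current Standing Declaration is held; the seller is a natural person; an ingredient notice is displayed. But: (f) operates against (a): a current General Exemption Letter is held. Exception (a) does not apply.
All of (b)'s requirements are met (a current Category 1 Clearance is held; aggregate throughput is 560 units, under the 600 units limit; the baseline figure is 302, meeting the 271 threshold). However, paragraphs (g)–(h) must be considered: (g) is triggered — the registered capacity is 3,240 units, under the 3,450 units limit. (h) does not operate here (there is no Category A Clearance in force), so (g) stands. So (b) is unavailable.
Exception (c)'s conditions are all satisfied: all sales are at a certified farmers' market; a current Standing Notice is held; items are individually labelled. Turning to paragraphs (i)–(o): (i) operates — a current Category 6 Certificate is held. (j) is triggered (a current Class A Notice is held), but is overridden by (k): (k) is engaged — assessed value is $84,000, under the $85,000 limit. (l) would limit (k) — the reportable unit count is 71, below the 89 limit — but (m) sets (l) aside: (m) operates against (l): the coverage ratio is 24%, under the 26% limit. (n) is triggered (a current Provisional Declaration is held), but is set aside by (o): (o) operates against (n): the preserves contain meat. (c) is therefore removed.
Exception (d) fails — the number of selling days per month is 12, not below 10.
Exception (e) does not apply: gross monthly sales are $500, not below $440.
Every exception is unavailable, so the rule governs.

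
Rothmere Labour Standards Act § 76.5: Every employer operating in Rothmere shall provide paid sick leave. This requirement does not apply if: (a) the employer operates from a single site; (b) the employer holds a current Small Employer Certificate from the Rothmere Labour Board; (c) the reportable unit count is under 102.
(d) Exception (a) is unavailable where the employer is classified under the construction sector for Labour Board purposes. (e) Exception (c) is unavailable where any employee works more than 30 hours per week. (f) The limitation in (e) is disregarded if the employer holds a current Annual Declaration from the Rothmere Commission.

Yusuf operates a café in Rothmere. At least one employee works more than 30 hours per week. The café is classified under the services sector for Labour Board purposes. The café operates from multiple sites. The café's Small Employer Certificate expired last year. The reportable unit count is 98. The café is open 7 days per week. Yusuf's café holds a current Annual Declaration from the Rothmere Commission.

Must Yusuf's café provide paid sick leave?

No — exception (c) applies; Yusuf's café is not required to provide paid sick leave.

Exception (a) fails — the employer operates from multiple sites.
Exception (b) does not apply: the Small Employer Certificate has expired.
Exception (c) is satisfied on its face — the reportable unit count is 98, under the 102 limit. Applying paragraphs (e)–(f): (e) operates (at least one employee exceeds 30 hours/week), but is set aside by (f): (f) applies — a current Annual Declaration is held. Exception (c) stands.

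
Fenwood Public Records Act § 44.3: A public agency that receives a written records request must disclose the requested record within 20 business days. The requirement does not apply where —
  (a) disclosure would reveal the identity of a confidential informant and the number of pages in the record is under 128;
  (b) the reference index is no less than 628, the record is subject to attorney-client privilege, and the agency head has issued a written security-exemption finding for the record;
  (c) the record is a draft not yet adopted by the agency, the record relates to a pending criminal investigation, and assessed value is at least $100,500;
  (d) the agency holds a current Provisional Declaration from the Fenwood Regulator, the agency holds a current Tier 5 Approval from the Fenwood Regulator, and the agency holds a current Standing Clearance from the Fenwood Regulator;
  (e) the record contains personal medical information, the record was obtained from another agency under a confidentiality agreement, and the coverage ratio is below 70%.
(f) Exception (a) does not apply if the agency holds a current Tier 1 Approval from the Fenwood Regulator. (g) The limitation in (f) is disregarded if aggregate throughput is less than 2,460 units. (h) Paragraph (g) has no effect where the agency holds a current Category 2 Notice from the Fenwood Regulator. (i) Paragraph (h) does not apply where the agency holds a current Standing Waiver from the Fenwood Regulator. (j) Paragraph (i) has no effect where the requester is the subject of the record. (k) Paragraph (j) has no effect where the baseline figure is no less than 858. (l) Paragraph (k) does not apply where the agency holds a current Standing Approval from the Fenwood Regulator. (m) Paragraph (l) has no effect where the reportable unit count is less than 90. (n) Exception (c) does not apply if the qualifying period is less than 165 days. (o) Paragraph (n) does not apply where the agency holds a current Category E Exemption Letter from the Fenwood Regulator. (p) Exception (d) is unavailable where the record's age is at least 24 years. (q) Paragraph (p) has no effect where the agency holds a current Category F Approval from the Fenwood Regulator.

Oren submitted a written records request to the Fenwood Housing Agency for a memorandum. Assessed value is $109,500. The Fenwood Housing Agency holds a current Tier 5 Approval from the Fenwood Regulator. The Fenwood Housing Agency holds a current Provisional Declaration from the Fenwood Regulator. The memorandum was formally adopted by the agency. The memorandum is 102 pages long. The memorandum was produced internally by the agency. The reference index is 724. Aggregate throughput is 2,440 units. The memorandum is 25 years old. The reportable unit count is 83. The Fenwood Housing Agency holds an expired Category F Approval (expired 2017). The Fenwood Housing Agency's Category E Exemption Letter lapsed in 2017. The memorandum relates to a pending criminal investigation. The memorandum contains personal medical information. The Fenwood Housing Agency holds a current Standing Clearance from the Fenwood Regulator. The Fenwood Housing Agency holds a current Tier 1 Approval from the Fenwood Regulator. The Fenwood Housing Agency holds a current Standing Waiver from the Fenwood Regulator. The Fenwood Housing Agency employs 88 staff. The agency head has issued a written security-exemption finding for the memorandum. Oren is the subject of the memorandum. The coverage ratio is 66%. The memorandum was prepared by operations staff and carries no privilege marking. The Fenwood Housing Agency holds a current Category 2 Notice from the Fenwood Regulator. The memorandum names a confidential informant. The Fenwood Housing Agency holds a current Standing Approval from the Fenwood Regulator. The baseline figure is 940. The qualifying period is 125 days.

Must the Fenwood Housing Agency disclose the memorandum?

Exception (a)'s conditions are all satisfied: the memorandum names a confidential informant; the number of pages in the record is 102, under the 128 limit. Under paragraphs (f)–(m): (f) is triggered (a current Tier 1 Approval is held), but is set aside by (g): (g) operates — aggregate throughput is 2,440 units, less than the 2,460 units limit. (h) would limit (g) — a current Category 2 Notice is held — but (i) sets (h) aside: (i) operates — a current Standing Waiver is held. (j) would limit (i) — Oren is the subject of the memorandum — but (k) sets (j) aside: (k) operates against (j): the baseline figure is 940, meeting the 858 threshold. (l) would limit (k) — a current Standing Approval is held — but (m) sets (l) aside: (m) operates against (l): the reportable unit count is 83, less than the 90 limit. (a) remains available.
Exception (b) requires that the record is subject to attorney-client privilege; but the memorandum carries no privilege marking, so (b) is unavailable.
Exception (c) requires that the record is a draft not yet adopted by the agency; but the memorandum has been formally adopted, so (c) is unavailable.
Exception (d)'s conditions are all satisfied: a current Provisional Declaration is held; a current Tier 5 Approval is held; a current Standing Clearance is held. However, paragraphs (p)–(q) must be considered: (p) is engaged — the record's age is 25 years, meeting the 24 years threshold. (q) is not triggered (the Category F Approval is not current), so (p) stands. Exception (d) does not apply.
Exception (e) requires that the record was obtained from another agency under a confidentiality agreement; but the memorandum was produced internally, so (e) is unavailable.

No — exception (a) applies; the Fenwood Housing Agency is not required to disclose the memorandum.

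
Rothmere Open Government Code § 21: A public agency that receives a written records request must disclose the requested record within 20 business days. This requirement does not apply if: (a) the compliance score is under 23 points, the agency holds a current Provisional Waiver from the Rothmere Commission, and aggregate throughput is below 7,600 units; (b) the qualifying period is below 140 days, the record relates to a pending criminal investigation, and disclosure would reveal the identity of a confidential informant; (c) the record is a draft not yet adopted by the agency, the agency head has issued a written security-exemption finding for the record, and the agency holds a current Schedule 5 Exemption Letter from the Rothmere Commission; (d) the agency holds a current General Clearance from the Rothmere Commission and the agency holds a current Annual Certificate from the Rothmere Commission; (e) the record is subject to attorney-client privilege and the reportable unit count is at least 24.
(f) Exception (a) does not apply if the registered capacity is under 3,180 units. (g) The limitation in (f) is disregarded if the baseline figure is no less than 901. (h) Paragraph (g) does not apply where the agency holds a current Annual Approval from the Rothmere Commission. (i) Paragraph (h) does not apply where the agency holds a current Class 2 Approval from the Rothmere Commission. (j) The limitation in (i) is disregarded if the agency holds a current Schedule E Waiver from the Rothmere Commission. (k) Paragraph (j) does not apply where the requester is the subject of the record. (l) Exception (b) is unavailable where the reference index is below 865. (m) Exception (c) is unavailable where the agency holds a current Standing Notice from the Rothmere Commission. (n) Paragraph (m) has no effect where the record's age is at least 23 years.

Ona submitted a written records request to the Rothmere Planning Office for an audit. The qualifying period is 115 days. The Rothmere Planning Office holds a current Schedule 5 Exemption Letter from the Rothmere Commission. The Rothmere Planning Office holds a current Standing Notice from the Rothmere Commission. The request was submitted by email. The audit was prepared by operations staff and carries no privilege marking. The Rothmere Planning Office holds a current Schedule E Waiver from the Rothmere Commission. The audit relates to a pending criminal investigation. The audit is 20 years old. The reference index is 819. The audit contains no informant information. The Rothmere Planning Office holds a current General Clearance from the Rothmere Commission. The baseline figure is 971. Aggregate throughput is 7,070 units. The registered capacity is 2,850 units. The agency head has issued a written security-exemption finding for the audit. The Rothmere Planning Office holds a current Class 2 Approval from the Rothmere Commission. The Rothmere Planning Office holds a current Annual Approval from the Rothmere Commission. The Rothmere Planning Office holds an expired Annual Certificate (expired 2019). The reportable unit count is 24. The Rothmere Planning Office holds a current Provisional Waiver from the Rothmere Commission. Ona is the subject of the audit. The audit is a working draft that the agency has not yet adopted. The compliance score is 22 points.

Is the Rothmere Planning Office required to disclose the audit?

No — exception (a) applies; the Rothmere Planning Office is not required to disclose the audit.

Exception (a)'s conditions are all satisfied: the compliance score is 22 points, under the 23 points limit; a current Provisional Waiver is held; aggregate throughput is 7,070 units, below the 7,600 units limit. Applying paragraphs (f)–(k): (f) would limit (a) — the registered capacity is 2,850 units, under the 3,180 units limit — but (g) sets (f) aside: (g) operates — the baseline figure is 971, meeting the 901 threshold. (h) would limit (g) — a current Annual Approval is held — but (i) sets (h) aside: (i) operates — a current Class 2 Approval is held. (j) would limit (i) — a current Schedule E Waiver is held — but (k) sets (j) aside: (k) is engaged — Ona is the subject of the audit. So (a) applies.
Exception (b) requires that disclosure would reveal the identity of a confidential informant; but the audit contains no informant information, so (b) is unavailable.
Exception (c) is satisfied on its face — the audit is an unadopted draft; a written security-exemption finding has been issued; a current Schedule 5 Exemption Letter is held. But: (m) operates against (c): a current Standing Notice is held. (n), which would lift (m), does not operate here — the record's age is 20 years, short of 23 years. Exception (c) does not apply.
Exception (d) does not apply: no current Annual Certificate is held.
Exception (e) does not apply: the audit carries no privilege marking.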